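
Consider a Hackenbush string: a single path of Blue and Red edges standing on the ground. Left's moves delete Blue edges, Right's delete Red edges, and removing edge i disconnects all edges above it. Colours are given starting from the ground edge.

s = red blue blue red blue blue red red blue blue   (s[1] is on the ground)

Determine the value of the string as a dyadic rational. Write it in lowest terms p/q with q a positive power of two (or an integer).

Prefix values for red blue blue red blue blue red red blue blue via {L|R} + simplicity:
r: Left {  }, Right { 0 } so simplest -1
rb: Left { -1 }, Right { 0 } so simplest -1/2
rbb: Left { -1, -1/2 }, Right { 0 } so simplest -1/4
rbbr: Left { -1, -1/2 }, Right { -1/4, 0 } so simplest -3/8
rbbrb: Left { -1, -1/2, -3/8 }, Right { -1/4, 0 } so simplest -5/16
rbbrbb: Left { -1, -1/2, -3/8, -5/16 }, Right { -1/4, 0 } so simplest -9/32
rbbrbbr: Left { -1, -1/2, -3/8, -5/16 }, Right { -9/32, -1/4, 0 } so simplest -19/64
rbbrbbrr: Left { -1, -1/2, -3/8, -5/16 }, Right { -19/64, -9/32, -1/4, 0 } so simplest -39/128
rbbrbbrrb: Left { -1, -1/2, -3/8, -5/16, -39/128 }, Right { -19/64, -9/32, -1/4, 0 } so simplest -77/256
rbbrbbrrbb: Left { -1, -1/2, -3/8, -5/16, -39/128, -77/256 }, Right { -19/64, -9/32, -1/4, 0 } so simplest -153/512

-153/512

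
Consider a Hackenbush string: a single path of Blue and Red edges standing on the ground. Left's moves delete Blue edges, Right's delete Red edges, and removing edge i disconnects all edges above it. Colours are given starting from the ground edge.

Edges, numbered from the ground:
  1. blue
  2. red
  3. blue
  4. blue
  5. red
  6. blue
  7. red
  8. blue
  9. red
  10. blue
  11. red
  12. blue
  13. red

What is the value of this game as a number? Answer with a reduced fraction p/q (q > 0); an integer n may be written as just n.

3413/4096

step 1: add blue to get b; options L={ 0 } R={ · } gives 1
step 2: add red to get br; options L={ 0 } R={ 1 } gives 1/2
step 3: add blue to get brb; options L={ 0, 1/2 } R={ 1 } gives 3/4
step 4: add blue to get brbb; options L={ 0, 1/2, 3/4 } R={ 1 } gives 7/8
step 5: add red to get brbbr; options L={ 0, 1/2, 3/4 } R={ 7/8, 1 } gives 13/16
step 6: add blue to get brbbrb; options L={ 0, 1/2, 3/4, 13/16 } R={ 7/8, 1 } gives 27/32
step 7: add red to get brbbrbr; options L={ 0, 1/2, 3/4, 13/16 } R={ 27/32, 7/8, 1 } gives 53/64
step 8: add blue to get brbbrbrb; options L={ 0, 1/2, 3/4, 13/16, 53/64 } R={ 27/32, 7/8, 1 } gives 107/128
step 9: add red to get brbbrbrbr; options L={ 0, 1/2, 3/4, 13/16, 53/64 } R={ 107/128, 27/32, 7/8, 1 } gives 213/256
step 10: add blue to get brbbrbrbrb; options L={ 0, 1/2, 3/4, 13/16, 53/64, 213/256 } R={ 107/128, 27/32, 7/8, 1 } gives 427/512
step 11: add red to get brbbrbrbrbr; options L={ 0, 1/2, 3/4, 13/16, 53/64, 213/256 } R={ 427/512, 107/128, 27/32, 7/8, 1 } gives 853/1024
step 12: add blue to get brbbrbrbrbrb; options L={ 0, 1/2, 3/4, 13/16, 53/64, 213/256, 853/1024 } R={ 427/512, 107/128, 27/32, 7/8, 1 } gives 1707/2048
step 13: add red to get brbbrbrbrbrbr; options L={ 0, 1/2, 3/4, 13/16, 53/64, 213/256, 853/1024 } R={ 1707/2048, 427/512, 107/128, 27/32, 7/8, 1 } gives 3413/4096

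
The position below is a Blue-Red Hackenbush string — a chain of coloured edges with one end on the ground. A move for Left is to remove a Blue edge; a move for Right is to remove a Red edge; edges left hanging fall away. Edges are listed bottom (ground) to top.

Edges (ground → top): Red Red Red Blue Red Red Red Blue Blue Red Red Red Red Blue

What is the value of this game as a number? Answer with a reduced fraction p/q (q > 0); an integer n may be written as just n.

R: Left { — }, Right { 0 } = simplest -1
RR: Left { — }, Right { -1,0 } = simplest -2
RRR: Left { — }, Right { -2,-1,0 } = simplest -3
RRRB: Left { -3 }, Right { -2,-1,0 } = simplest -5/2
RRRBR: Left { -3 }, Right { -5/2,-2,-1,0 } = simplest -11/4
RRRBRR: Left { -3 }, Right { -11/4,-5/2,-2,-1,0 } = simplest -23/8
RRRBRRR: Left { -3 }, Right { -23/8,-11/4,-5/2,-2,-1,0 } = simplest -47/16
RRRBRRRB: Left { -3,-47/16 }, Right { -23/8,-11/4,-5/2,-2,-1,0 } = simplest -93/32
RRRBRRRBB: Left { -3,-47/16,-93/32 }, Right { -23/8,-11/4,-5/2,-2,-1,0 } = simplest -185/64
RRRBRRRBBR: Left { -3,-47/16,-93/32 }, Right { -185/64,-23/8,-11/4,-5/2,-2,-1,0 } = simplest -371/128
RRRBRRRBBRR: Left { -3,-47/16,-93/32 }, Right { -371/128,-185/64,-23/8,-11/4,-5/2,-2,-1,0 } = simplest -743/256
RRRBRRRBBRRR: Left { -3,-47/16,-93/32 }, Right { -743/256,-371/128,-185/64,-23/8,-11/4,-5/2,-2,-1,0 } = simplest -1487/512
RRRBRRRBBRRRR: Left { -3,-47/16,-93/32 }, Right { -1487/512,-743/256,-371/128,-185/64,-23/8,-11/4,-5/2,-2,-1,0 } = simplest -2975/1024
RRRBRRRBBRRRRB: Left { -3,-47/16,-93/32,-2975/1024 }, Right { -1487/512,-743/256,-371/128,-185/64,-23/8,-11/4,-5/2,-2,-1,0 } = simplest -5949/2048

-5949/2048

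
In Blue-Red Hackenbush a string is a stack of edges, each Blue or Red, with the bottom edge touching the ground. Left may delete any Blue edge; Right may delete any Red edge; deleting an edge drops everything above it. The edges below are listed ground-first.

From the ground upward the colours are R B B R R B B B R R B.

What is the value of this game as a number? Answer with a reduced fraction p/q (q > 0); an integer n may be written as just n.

Prefix values for R B B R R B B B R R B via {L|R} + simplicity:
G_1 [R]  L=[∅]  R=[0]  => -1
G_2 [RB]  L=[-1]  R=[0]  => -1/2
G_3 [RBB]  L=[-1, -1/2]  R=[0]  => -1/4
G_4 [RBBR]  L=[-1, -1/2]  R=[-1/4, 0]  => -3/8
G_5 [RBBRR]  L=[-1, -1/2]  R=[-3/8, -1/4, 0]  => -7/16
G_6 [RBBRRB]  L=[-1, -1/2, -7/16]  R=[-3/8, -1/4, 0]  => -13/32
G_7 [RBBRRBB]  L=[-1, -1/2, -7/16, -13/32]  R=[-3/8, -1/4, 0]  => -25/64
G_8 [RBBRRBBB]  L=[-1, -1/2, -7/16, -13/32, -25/64]  R=[-3/8, -1/4, 0]  => -49/128
G_9 [RBBRRBBBR]  L=[-1, -1/2, -7/16, -13/32, -25/64]  R=[-49/128, -3/8, -1/4, 0]  => -99/256
G_10 [RBBRRBBBRR]  L=[-1, -1/2, -7/16, -13/32, -25/64]  R=[-99/256, -49/128, -3/8, -1/4, 0]  => -199/512
G_11 [RBBRRBBBRRB]  L=[-1, -1/2, -7/16, -13/32, -25/64, -199/512]  R=[-99/256, -49/128, -3/8, -1/4, 0]  => -397/1024

-397/1024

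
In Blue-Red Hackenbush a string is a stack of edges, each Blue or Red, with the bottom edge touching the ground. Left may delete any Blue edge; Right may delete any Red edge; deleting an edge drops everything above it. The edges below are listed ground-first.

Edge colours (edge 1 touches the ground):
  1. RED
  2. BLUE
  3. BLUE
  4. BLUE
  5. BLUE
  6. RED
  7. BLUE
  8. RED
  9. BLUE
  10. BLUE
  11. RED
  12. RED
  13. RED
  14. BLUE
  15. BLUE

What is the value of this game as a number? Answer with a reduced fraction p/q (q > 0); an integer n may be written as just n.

Build G(s[:k]) for k = 1..15, string s = RED BLUE BLUE BLUE BLUE RED BLUE RED BLUE BLUE RED RED RED BLUE BLUE.
G_1 [R]  L=[(no moves)]  R=[0]  — -1
G_2 [RB]  L=[-1]  R=[0]  — -1/2
G_3 [RBB]  L=[-1, -1/2]  R=[0]  — -1/4
G_4 [RBBB]  L=[-1, -1/2, -1/4]  R=[0]  — -1/8
G_5 [RBBBB]  L=[-1, -1/2, -1/4, -1/8]  R=[0]  — -1/16
G_6 [RBBBBR]  L=[-1, -1/2, -1/4, -1/8]  R=[-1/16, 0]  — -3/32
G_7 [RBBBBRB]  L=[-1, -1/2, -1/4, -1/8, -3/32]  R=[-1/16, 0]  — -5/64
G_8 [RBBBBRBR]  L=[-1, -1/2, -1/4, -1/8, -3/32]  R=[-5/64, -1/16, 0]  — -11/128
G_9 [RBBBBRBRB]  L=[-1, -1/2, -1/4, -1/8, -3/32, -11/128]  R=[-5/64, -1/16, 0]  — -21/256
G_10 [RBBBBRBRBB]  L=[-1, -1/2, -1/4, -1/8, -3/32, -11/128, -21/256]  R=[-5/64, -1/16, 0]  — -41/512
G_11 [RBBBBRBRBBR]  L=[-1, -1/2, -1/4, -1/8, -3/32, -11/128, -21/256]  R=[-41/512, -5/64, -1/16, 0]  — -83/1024
G_12 [RBBBBRBRBBRR]  L=[-1, -1/2, -1/4, -1/8, -3/32, -11/128, -21/256]  R=[-83/1024, -41/512, -5/64, -1/16, 0]  — -167/2048
G_13 [RBBBBRBRBBRRR]  L=[-1, -1/2, -1/4, -1/8, -3/32, -11/128, -21/256]  R=[-167/2048, -83/1024, -41/512, -5/64, -1/16, 0]  — -335/4096
G_14 [RBBBBRBRBBRRRB]  L=[-1, -1/2, -1/4, -1/8, -3/32, -11/128, -21/256, -335/4096]  R=[-167/2048, -83/1024, -41/512, -5/64, -1/16, 0]  — -669/8192
G_15 [RBBBBRBRBBRRRBB]  L=[-1, -1/2, -1/4, -1/8, -3/32, -11/128, -21/256, -335/4096, -669/8192]  R=[-167/2048, -83/1024, -41/512, -5/64, -1/16, 0]  — -1337/16384

-1337/16384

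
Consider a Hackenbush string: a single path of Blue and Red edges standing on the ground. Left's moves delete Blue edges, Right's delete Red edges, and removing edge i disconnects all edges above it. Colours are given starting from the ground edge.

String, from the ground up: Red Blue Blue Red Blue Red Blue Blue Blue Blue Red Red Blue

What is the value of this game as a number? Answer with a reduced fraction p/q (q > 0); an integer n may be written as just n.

Prefix values for Red Blue Blue Red Blue Red Blue Blue Blue Blue Red Red Blue via {L|R} + simplicity:
1 of 13 · R · max L −∞ · min R 0 => -1
2 of 13 · RB · max L -1 · min R 0 => -1/2
3 of 13 · RBB · max L -1/2 · min R 0 => -1/4
4 of 13 · RBBR · max L -1/2 · min R -1/4 => -3/8
5 of 13 · RBBRB · max L -3/8 · min R -1/4 => -5/16
6 of 13 · RBBRBR · max L -3/8 · min R -5/16 => -11/32
7 of 13 · RBBRBRB · max L -11/32 · min R -5/16 => -21/64
8 of 13 · RBBRBRBB · max L -21/64 · min R -5/16 => -41/128
9 of 13 · RBBRBRBBB · max L -41/128 · min R -5/16 => -81/256
10 of 13 · RBBRBRBBBB · max L -81/256 · min R -5/16 => -161/512
11 of 13 · RBBRBRBBBBR · max L -81/256 · min R -161/512 => -323/1024
12 of 13 · RBBRBRBBBBRR · max L -81/256 · min R -323/1024 => -647/2048
13 of 13 · RBBRBRBBBBRRB · max L -647/2048 · min R -323/1024 => -1293/4096

-1293/4096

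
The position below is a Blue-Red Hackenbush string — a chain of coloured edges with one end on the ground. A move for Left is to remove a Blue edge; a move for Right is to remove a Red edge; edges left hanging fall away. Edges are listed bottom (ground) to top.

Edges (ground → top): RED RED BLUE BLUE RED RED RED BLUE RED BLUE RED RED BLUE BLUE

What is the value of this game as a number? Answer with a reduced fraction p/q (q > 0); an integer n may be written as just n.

Build G(s[:k]) for k = 1..14, string s = RED RED BLUE BLUE RED RED RED BLUE RED BLUE RED RED BLUE BLUE.
G(R) = {  | 0 } => -1
G(RR) = {  | -1; 0 } => -2
G(RRB) = { -2 | -1; 0 } => -3/2
G(RRBB) = { -2; -3/2 | -1; 0 } => -5/4
G(RRBBR) = { -2; -3/2 | -5/4; -1; 0 } => -11/8
G(RRBBRR) = { -2; -3/2 | -11/8; -5/4; -1; 0 } => -23/16
G(RRBBRRR) = { -2; -3/2 | -23/16; -11/8; -5/4; -1; 0 } => -47/32
G(RRBBRRRB) = { -2; -3/2; -47/32 | -23/16; -11/8; -5/4; -1; 0 } => -93/64
G(RRBBRRRBR) = { -2; -3/2; -47/32 | -93/64; -23/16; -11/8; -5/4; -1; 0 } => -187/128
G(RRBBRRRBRB) = { -2; -3/2; -47/32; -187/128 | -93/64; -23/16; -11/8; -5/4; -1; 0 } => -373/256
G(RRBBRRRBRBR) = { -2; -3/2; -47/32; -187/128 | -373/256; -93/64; -23/16; -11/8; -5/4; -1; 0 } => -747/512
G(RRBBRRRBRBRR) = { -2; -3/2; -47/32; -187/128 | -747/512; -373/256; -93/64; -23/16; -11/8; -5/4; -1; 0 } => -1495/1024
G(RRBBRRRBRBRRB) = { -2; -3/2; -47/32; -187/128; -1495/1024 | -747/512; -373/256; -93/64; -23/16; -11/8; -5/4; -1; 0 } => -2989/2048
G(RRBBRRRBRBRRBB) = { -2; -3/2; -47/32; -187/128; -1495/1024; -2989/2048 | -747/512; -373/256; -93/64; -23/16; -11/8; -5/4; -1; 0 } => -5977/4096

-5977/4096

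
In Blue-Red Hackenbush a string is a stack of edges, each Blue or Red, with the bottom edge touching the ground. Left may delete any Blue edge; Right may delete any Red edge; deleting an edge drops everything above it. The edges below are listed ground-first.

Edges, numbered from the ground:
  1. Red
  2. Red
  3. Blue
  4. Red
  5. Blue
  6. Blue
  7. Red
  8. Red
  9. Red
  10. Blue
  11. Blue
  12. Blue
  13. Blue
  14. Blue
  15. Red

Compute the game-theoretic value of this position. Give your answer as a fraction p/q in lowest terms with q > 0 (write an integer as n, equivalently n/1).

-13187/8192

v(R) = { · | 0 } gives -1
v(RR) = { · | -1; 0 } gives -2
v(RRB) = { -2 | -1; 0 } gives -3/2
v(RRBR) = { -2 | -3/2; -1; 0 } gives -7/4
v(RRBRB) = { -2; -7/4 | -3/2; -1; 0 } gives -13/8
v(RRBRBB) = { -2; -7/4; -13/8 | -3/2; -1; 0 } gives -25/16
v(RRBRBBR) = { -2; -7/4; -13/8 | -25/16; -3/2; -1; 0 } gives -51/32
v(RRBRBBRR) = { -2; -7/4; -13/8 | -51/32; -25/16; -3/2; -1; 0 } gives -103/64
v(RRBRBBRRR) = { -2; -7/4; -13/8 | -103/64; -51/32; -25/16; -3/2; -1; 0 } gives -207/128
v(RRBRBBRRRB) = { -2; -7/4; -13/8; -207/128 | -103/64; -51/32; -25/16; -3/2; -1; 0 } gives -413/256
v(RRBRBBRRRBB) = { -2; -7/4; -13/8; -207/128; -413/256 | -103/64; -51/32; -25/16; -3/2; -1; 0 } gives -825/512
v(RRBRBBRRRBBB) = { -2; -7/4; -13/8; -207/128; -413/256; -825/512 | -103/64; -51/32; -25/16; -3/2; -1; 0 } gives -1649/1024
v(RRBRBBRRRBBBB) = { -2; -7/4; -13/8; -207/128; -413/256; -825/512; -1649/1024 | -103/64; -51/32; -25/16; -3/2; -1; 0 } gives -3297/2048
v(RRBRBBRRRBBBBB) = { -2; -7/4; -13/8; -207/128; -413/256; -825/512; -1649/1024; -3297/2048 | -103/64; -51/32; -25/16; -3/2; -1; 0 } gives -6593/4096
v(RRBRBBRRRBBBBBR) = { -2; -7/4; -13/8; -207/128; -413/256; -825/512; -1649/1024; -3297/2048 | -6593/4096; -103/64; -51/32; -25/16; -3/2; -1; 0 } gives -13187/8192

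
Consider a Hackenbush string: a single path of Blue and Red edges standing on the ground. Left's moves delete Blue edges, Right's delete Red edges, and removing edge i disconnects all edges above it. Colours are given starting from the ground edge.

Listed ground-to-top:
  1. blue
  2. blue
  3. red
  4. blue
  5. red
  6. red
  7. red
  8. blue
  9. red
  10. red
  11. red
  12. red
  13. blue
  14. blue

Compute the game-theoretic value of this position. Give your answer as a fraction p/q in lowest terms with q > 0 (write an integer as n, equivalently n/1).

6279/4096

b: Left { 0 }, Right { ∅ } gives simplest 1
bb: Left { 0; 1 }, Right { ∅ } gives simplest 2
bbr: Left { 0; 1 }, Right { 2 } gives simplest 3/2
bbrb: Left { 0; 1; 3/2 }, Right { 2 } gives simplest 7/4
bbrbr: Left { 0; 1; 3/2 }, Right { 7/4; 2 } gives simplest 13/8
bbrbrr: Left { 0; 1; 3/2 }, Right { 13/8; 7/4; 2 } gives simplest 25/16
bbrbrrr: Left { 0; 1; 3/2 }, Right { 25/16; 13/8; 7/4; 2 } gives simplest 49/32
bbrbrrrb: Left { 0; 1; 3/2; 49/32 }, Right { 25/16; 13/8; 7/4; 2 } gives simplest 99/64
bbrbrrrbr: Left { 0; 1; 3/2; 49/32 }, Right { 99/64; 25/16; 13/8; 7/4; 2 } gives simplest 197/128
bbrbrrrbrr: Left { 0; 1; 3/2; 49/32 }, Right { 197/128; 99/64; 25/16; 13/8; 7/4; 2 } gives simplest 393/256
bbrbrrrbrrr: Left { 0; 1; 3/2; 49/32 }, Right { 393/256; 197/128; 99/64; 25/16; 13/8; 7/4; 2 } gives simplest 785/512
bbrbrrrbrrrr: Left { 0; 1; 3/2; 49/32 }, Right { 785/512; 393/256; 197/128; 99/64; 25/16; 13/8; 7/4; 2 } gives simplest 1569/1024
bbrbrrrbrrrrb: Left { 0; 1; 3/2; 49/32; 1569/1024 }, Right { 785/512; 393/256; 197/128; 99/64; 25/16; 13/8; 7/4; 2 } gives simplest 3139/2048
bbrbrrrbrrrrbb: Left { 0; 1; 3/2; 49/32; 1569/1024; 3139/2048 }, Right { 785/512; 393/256; 197/128; 99/64; 25/16; 13/8; 7/4; 2 } gives simplest 6279/4096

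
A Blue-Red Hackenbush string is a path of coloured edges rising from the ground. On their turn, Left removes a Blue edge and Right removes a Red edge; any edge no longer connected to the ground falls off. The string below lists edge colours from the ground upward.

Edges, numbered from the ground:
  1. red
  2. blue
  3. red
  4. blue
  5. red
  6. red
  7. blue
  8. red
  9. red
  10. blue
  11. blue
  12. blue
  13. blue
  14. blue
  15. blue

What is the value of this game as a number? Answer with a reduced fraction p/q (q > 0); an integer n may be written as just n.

v_1 [r]  L=[∅]  R=[0]  gives -1
v_2 [rb]  L=[-1]  R=[0]  gives -1/2
v_3 [rbr]  L=[-1]  R=[-1/2; 0]  gives -3/4
v_4 [rbrb]  L=[-1; -3/4]  R=[-1/2; 0]  gives -5/8
v_5 [rbrbr]  L=[-1; -3/4]  R=[-5/8; -1/2; 0]  gives -11/16
v_6 [rbrbrr]  L=[-1; -3/4]  R=[-11/16; -5/8; -1/2; 0]  gives -23/32
v_7 [rbrbrrb]  L=[-1; -3/4; -23/32]  R=[-11/16; -5/8; -1/2; 0]  gives -45/64
v_8 [rbrbrrbr]  L=[-1; -3/4; -23/32]  R=[-45/64; -11/16; -5/8; -1/2; 0]  gives -91/128
v_9 [rbrbrrbrr]  L=[-1; -3/4; -23/32]  R=[-91/128; -45/64; -11/16; -5/8; -1/2; 0]  gives -183/256
v_10 [rbrbrrbrrb]  L=[-1; -3/4; -23/32; -183/256]  R=[-91/128; -45/64; -11/16; -5/8; -1/2; 0]  gives -365/512
v_11 [rbrbrrbrrbb]  L=[-1; -3/4; -23/32; -183/256; -365/512]  R=[-91/128; -45/64; -11/16; -5/8; -1/2; 0]  gives -729/1024
v_12 [rbrbrrbrrbbb]  L=[-1; -3/4; -23/32; -183/256; -365/512; -729/1024]  R=[-91/128; -45/64; -11/16; -5/8; -1/2; 0]  gives -1457/2048
v_13 [rbrbrrbrrbbbb]  L=[-1; -3/4; -23/32; -183/256; -365/512; -729/1024; -1457/2048]  R=[-91/128; -45/64; -11/16; -5/8; -1/2; 0]  gives -2913/4096
v_14 [rbrbrrbrrbbbbb]  L=[-1; -3/4; -23/32; -183/256; -365/512; -729/1024; -1457/2048; -2913/4096]  R=[-91/128; -45/64; -11/16; -5/8; -1/2; 0]  gives -5825/8192
v_15 [rbrbrrbrrbbbbbb]  L=[-1; -3/4; -23/32; -183/256; -365/512; -729/1024; -1457/2048; -2913/4096; -5825/8192]  R=[-91/128; -45/64; -11/16; -5/8; -1/2; 0]  gives -11649/16384

-11649/16384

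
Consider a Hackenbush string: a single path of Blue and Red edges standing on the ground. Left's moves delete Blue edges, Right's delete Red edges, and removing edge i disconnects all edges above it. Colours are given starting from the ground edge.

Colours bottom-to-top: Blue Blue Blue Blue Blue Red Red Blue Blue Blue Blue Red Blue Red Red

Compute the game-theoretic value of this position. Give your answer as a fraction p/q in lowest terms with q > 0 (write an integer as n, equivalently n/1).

Build value(s[:k]) for k = 1..15, string s = Blue Blue Blue Blue Blue Red Red Blue Blue Blue Blue Red Blue Red Red.
B: Left { 0 }, Right { none } -> simplest 1
BB: Left { 0,1 }, Right { none } -> simplest 2
BBB: Left { 0,1,2 }, Right { none } -> simplest 3
BBBB: Left { 0,1,2,3 }, Right { none } -> simplest 4
BBBBB: Left { 0,1,2,3,4 }, Right { none } -> simplest 5
BBBBBR: Left { 0,1,2,3,4 }, Right { 5 } -> simplest 9/2
BBBBBRR: Left { 0,1,2,3,4 }, Right { 9/2,5 } -> simplest 17/4
BBBBBRRB: Left { 0,1,2,3,4,17/4 }, Right { 9/2,5 } -> simplest 35/8
BBBBBRRBB: Left { 0,1,2,3,4,17/4,35/8 }, Right { 9/2,5 } -> simplest 71/16
BBBBBRRBBB: Left { 0,1,2,3,4,17/4,35/8,71/16 }, Right { 9/2,5 } -> simplest 143/32
BBBBBRRBBBB: Left { 0,1,2,3,4,17/4,35/8,71/16,143/32 }, Right { 9/2,5 } -> simplest 287/64
BBBBBRRBBBBR: Left { 0,1,2,3,4,17/4,35/8,71/16,143/32 }, Right { 287/64,9/2,5 } -> simplest 573/128
BBBBBRRBBBBRB: Left { 0,1,2,3,4,17/4,35/8,71/16,143/32,573/128 }, Right { 287/64,9/2,5 } -> simplest 1147/256
BBBBBRRBBBBRBR: Left { 0,1,2,3,4,17/4,35/8,71/16,143/32,573/128 }, Right { 1147/256,287/64,9/2,5 } -> simplest 2293/512
BBBBBRRBBBBRBRR: Left { 0,1,2,3,4,17/4,35/8,71/16,143/32,573/128 }, Right { 2293/512,1147/256,287/64,9/2,5 } -> simplest 4585/1024

4585/1024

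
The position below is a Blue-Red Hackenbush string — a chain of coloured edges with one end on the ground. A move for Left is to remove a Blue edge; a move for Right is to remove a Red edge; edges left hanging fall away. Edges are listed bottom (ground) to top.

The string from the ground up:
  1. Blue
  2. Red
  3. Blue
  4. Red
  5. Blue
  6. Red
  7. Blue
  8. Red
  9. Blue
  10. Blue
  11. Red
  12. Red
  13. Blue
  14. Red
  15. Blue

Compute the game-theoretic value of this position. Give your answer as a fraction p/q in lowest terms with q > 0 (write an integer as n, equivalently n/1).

Recurse on prefixes of the 15-edge string Blue Red Blue Red Blue Red Blue Red Blue Blue Red Red Blue Red Blue:
step 1: add Blue to get B; options L={ 0 } R={ · } — 1
step 2: add Red to get BR; options L={ 0 } R={ 1 } — 1/2
step 3: add Blue to get BRB; options L={ 0, 1/2 } R={ 1 } — 3/4
step 4: add Red to get BRBR; options L={ 0, 1/2 } R={ 3/4, 1 } — 5/8
step 5: add Blue to get BRBRB; options L={ 0, 1/2, 5/8 } R={ 3/4, 1 } — 11/16
step 6: add Red to get BRBRBR; options L={ 0, 1/2, 5/8 } R={ 11/16, 3/4, 1 } — 21/32
step 7: add Blue to get BRBRBRB; options L={ 0, 1/2, 5/8, 21/32 } R={ 11/16, 3/4, 1 } — 43/64
step 8: add Red to get BRBRBRBR; options L={ 0, 1/2, 5/8, 21/32 } R={ 43/64, 11/16, 3/4, 1 } — 85/128
step 9: add Blue to get BRBRBRBRB; options L={ 0, 1/2, 5/8, 21/32, 85/128 } R={ 43/64, 11/16, 3/4, 1 } — 171/256
step 10: add Blue to get BRBRBRBRBB; options L={ 0, 1/2, 5/8, 21/32, 85/128, 171/256 } R={ 43/64, 11/16, 3/4, 1 } — 343/512
step 11: add Red to get BRBRBRBRBBR; options L={ 0, 1/2, 5/8, 21/32, 85/128, 171/256 } R={ 343/512, 43/64, 11/16, 3/4, 1 } — 685/1024
step 12: add Red to get BRBRBRBRBBRR; options L={ 0, 1/2, 5/8, 21/32, 85/128, 171/256 } R={ 685/1024, 343/512, 43/64, 11/16, 3/4, 1 } — 1369/2048
step 13: add Blue to get BRBRBRBRBBRRB; options L={ 0, 1/2, 5/8, 21/32, 85/128, 171/256, 1369/2048 } R={ 685/1024, 343/512, 43/64, 11/16, 3/4, 1 } — 2739/4096
step 14: add Red to get BRBRBRBRBBRRBR; options L={ 0, 1/2, 5/8, 21/32, 85/128, 171/256, 1369/2048 } R={ 2739/4096, 685/1024, 343/512, 43/64, 11/16, 3/4, 1 } — 5477/8192
step 15: add Blue to get BRBRBRBRBBRRBRB; options L={ 0, 1/2, 5/8, 21/32, 85/128, 171/256, 1369/2048, 5477/8192 } R={ 2739/4096, 685/1024, 343/512, 43/64, 11/16, 3/4, 1 } — 10955/16384

10955/16384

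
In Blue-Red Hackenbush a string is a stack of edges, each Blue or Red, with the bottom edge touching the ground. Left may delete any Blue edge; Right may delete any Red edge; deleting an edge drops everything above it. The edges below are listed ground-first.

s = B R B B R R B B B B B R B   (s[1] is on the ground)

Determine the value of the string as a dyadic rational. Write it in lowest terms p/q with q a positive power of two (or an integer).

Build G(s[:k]) for k = 1..13, string s = B R B B R R B B B B B R B.
B: Left { 0 }, Right { ∅ } ⇒ simplest 1
BR: Left { 0 }, Right { 1 } ⇒ simplest 1/2
BRB: Left { 0,1/2 }, Right { 1 } ⇒ simplest 3/4
BRBB: Left { 0,1/2,3/4 }, Right { 1 } ⇒ simplest 7/8
BRBBR: Left { 0,1/2,3/4 }, Right { 7/8,1 } ⇒ simplest 13/16
BRBBRR: Left { 0,1/2,3/4 }, Right { 13/16,7/8,1 } ⇒ simplest 25/32
BRBBRRB: Left { 0,1/2,3/4,25/32 }, Right { 13/16,7/8,1 } ⇒ simplest 51/64
BRBBRRBB: Left { 0,1/2,3/4,25/32,51/64 }, Right { 13/16,7/8,1 } ⇒ simplest 103/128
BRBBRRBBB: Left { 0,1/2,3/4,25/32,51/64,103/128 }, Right { 13/16,7/8,1 } ⇒ simplest 207/256
BRBBRRBBBB: Left { 0,1/2,3/4,25/32,51/64,103/128,207/256 }, Right { 13/16,7/8,1 } ⇒ simplest 415/512
BRBBRRBBBBB: Left { 0,1/2,3/4,25/32,51/64,103/128,207/256,415/512 }, Right { 13/16,7/8,1 } ⇒ simplest 831/1024
BRBBRRBBBBBR: Left { 0,1/2,3/4,25/32,51/64,103/128,207/256,415/512 }, Right { 831/1024,13/16,7/8,1 } ⇒ simplest 1661/2048
BRBBRRBBBBBRB: Left { 0,1/2,3/4,25/32,51/64,103/128,207/256,415/512,1661/2048 }, Right { 831/1024,13/16,7/8,1 } ⇒ simplest 3323/4096

3323/4096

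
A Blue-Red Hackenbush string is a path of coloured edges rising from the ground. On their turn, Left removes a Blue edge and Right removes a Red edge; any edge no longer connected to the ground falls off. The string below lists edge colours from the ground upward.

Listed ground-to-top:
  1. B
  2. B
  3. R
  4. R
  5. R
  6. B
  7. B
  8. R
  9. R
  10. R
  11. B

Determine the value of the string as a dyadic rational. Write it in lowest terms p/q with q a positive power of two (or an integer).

611/512

Prefix values for B B R R R B B R R R B via {L|R} + simplicity:
step 1: add B to get B; options L={ 0 } R={ none } -> 1
step 2: add B to get BB; options L={ 0, 1 } R={ none } -> 2
step 3: add R to get BBR; options L={ 0, 1 } R={ 2 } -> 3/2
step 4: add R to get BBRR; options L={ 0, 1 } R={ 3/2, 2 } -> 5/4
step 5: add R to get BBRRR; options L={ 0, 1 } R={ 5/4, 3/2, 2 } -> 9/8
step 6: add B to get BBRRRB; options L={ 0, 1, 9/8 } R={ 5/4, 3/2, 2 } -> 19/16
step 7: add B to get BBRRRBB; options L={ 0, 1, 9/8, 19/16 } R={ 5/4, 3/2, 2 } -> 39/32
step 8: add R to get BBRRRBBR; options L={ 0, 1, 9/8, 19/16 } R={ 39/32, 5/4, 3/2, 2 } -> 77/64
step 9: add R to get BBRRRBBRR; options L={ 0, 1, 9/8, 19/16 } R={ 77/64, 39/32, 5/4, 3/2, 2 } -> 153/128
step 10: add R to get BBRRRBBRRR; options L={ 0, 1, 9/8, 19/16 } R={ 153/128, 77/64, 39/32, 5/4, 3/2, 2 } -> 305/256
step 11: add B to get BBRRRBBRRRB; options L={ 0, 1, 9/8, 19/16, 305/256 } R={ 153/128, 77/64, 39/32, 5/4, 3/2, 2 } -> 611/512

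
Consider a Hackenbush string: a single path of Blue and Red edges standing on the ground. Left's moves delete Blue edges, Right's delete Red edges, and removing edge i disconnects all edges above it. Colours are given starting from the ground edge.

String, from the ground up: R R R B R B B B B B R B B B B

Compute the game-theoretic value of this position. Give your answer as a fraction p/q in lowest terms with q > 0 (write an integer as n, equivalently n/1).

-10273/4096

value_1 [R]  L=[—]  R=[0]  -> -1
value_2 [RR]  L=[—]  R=[-1,0]  -> -2
value_3 [RRR]  L=[—]  R=[-2,-1,0]  -> -3
value_4 [RRRB]  L=[-3]  R=[-2,-1,0]  -> -5/2
value_5 [RRRBR]  L=[-3]  R=[-5/2,-2,-1,0]  -> -11/4
value_6 [RRRBRB]  L=[-3,-11/4]  R=[-5/2,-2,-1,0]  -> -21/8
value_7 [RRRBRBB]  L=[-3,-11/4,-21/8]  R=[-5/2,-2,-1,0]  -> -41/16
value_8 [RRRBRBBB]  L=[-3,-11/4,-21/8,-41/16]  R=[-5/2,-2,-1,0]  -> -81/32
value_9 [RRRBRBBBB]  L=[-3,-11/4,-21/8,-41/16,-81/32]  R=[-5/2,-2,-1,0]  -> -161/64
value_10 [RRRBRBBBBB]  L=[-3,-11/4,-21/8,-41/16,-81/32,-161/64]  R=[-5/2,-2,-1,0]  -> -321/128
value_11 [RRRBRBBBBBR]  L=[-3,-11/4,-21/8,-41/16,-81/32,-161/64]  R=[-321/128,-5/2,-2,-1,0]  -> -643/256
value_12 [RRRBRBBBBBRB]  L=[-3,-11/4,-21/8,-41/16,-81/32,-161/64,-643/256]  R=[-321/128,-5/2,-2,-1,0]  -> -1285/512
value_13 [RRRBRBBBBBRBB]  L=[-3,-11/4,-21/8,-41/16,-81/32,-161/64,-643/256,-1285/512]  R=[-321/128,-5/2,-2,-1,0]  -> -2569/1024
value_14 [RRRBRBBBBBRBBB]  L=[-3,-11/4,-21/8,-41/16,-81/32,-161/64,-643/256,-1285/512,-2569/1024]  R=[-321/128,-5/2,-2,-1,0]  -> -5137/2048
value_15 [RRRBRBBBBBRBBBB]  L=[-3,-11/4,-21/8,-41/16,-81/32,-161/64,-643/256,-1285/512,-2569/1024,-5137/2048]  R=[-321/128,-5/2,-2,-1,0]  -> -10273/4096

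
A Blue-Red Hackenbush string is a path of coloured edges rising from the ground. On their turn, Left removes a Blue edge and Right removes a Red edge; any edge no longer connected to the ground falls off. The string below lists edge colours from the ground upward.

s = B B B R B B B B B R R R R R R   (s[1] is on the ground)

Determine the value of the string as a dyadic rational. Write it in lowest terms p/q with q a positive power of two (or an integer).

edge 1 of 15 (B): { 0 | — } ⇒ 1
edge 2 of 15 (B): { 0 1 | — } ⇒ 2
edge 3 of 15 (B): { 0 1 2 | — } ⇒ 3
edge 4 of 15 (R): { 0 1 2 | 3 } ⇒ 5/2
edge 5 of 15 (B): { 0 1 2 5/2 | 3 } ⇒ 11/4
edge 6 of 15 (B): { 0 1 2 5/2 11/4 | 3 } ⇒ 23/8
edge 7 of 15 (B): { 0 1 2 5/2 11/4 23/8 | 3 } ⇒ 47/16
edge 8 of 15 (B): { 0 1 2 5/2 11/4 23/8 47/16 | 3 } ⇒ 95/32
edge 9 of 15 (B): { 0 1 2 5/2 11/4 23/8 47/16 95/32 | 3 } ⇒ 191/64
edge 10 of 15 (R): { 0 1 2 5/2 11/4 23/8 47/16 95/32 | 191/64 3 } ⇒ 381/128
edge 11 of 15 (R): { 0 1 2 5/2 11/4 23/8 47/16 95/32 | 381/128 191/64 3 } ⇒ 761/256
edge 12 of 15 (R): { 0 1 2 5/2 11/4 23/8 47/16 95/32 | 761/256 381/128 191/64 3 } ⇒ 1521/512
edge 13 of 15 (R): { 0 1 2 5/2 11/4 23/8 47/16 95/32 | 1521/512 761/256 381/128 191/64 3 } ⇒ 3041/1024
edge 14 of 15 (R): { 0 1 2 5/2 11/4 23/8 47/16 95/32 | 3041/1024 1521/512 761/256 381/128 191/64 3 } ⇒ 6081/2048
edge 15 of 15 (R): { 0 1 2 5/2 11/4 23/8 47/16 95/32 | 6081/2048 3041/1024 1521/512 761/256 381/128 191/64 3 } ⇒ 12161/4096

12161/4096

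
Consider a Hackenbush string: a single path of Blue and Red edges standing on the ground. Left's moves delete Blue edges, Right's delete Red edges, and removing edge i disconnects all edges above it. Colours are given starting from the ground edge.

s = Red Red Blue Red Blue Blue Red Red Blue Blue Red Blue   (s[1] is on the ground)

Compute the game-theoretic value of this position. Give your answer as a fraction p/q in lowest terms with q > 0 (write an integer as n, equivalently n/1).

v_1 [R]  L=[·]  R=[0]  => -1
v_2 [RR]  L=[·]  R=[-1,0]  => -2
v_3 [RRB]  L=[-2]  R=[-1,0]  => -3/2
v_4 [RRBR]  L=[-2]  R=[-3/2,-1,0]  => -7/4
v_5 [RRBRB]  L=[-2,-7/4]  R=[-3/2,-1,0]  => -13/8
v_6 [RRBRBB]  L=[-2,-7/4,-13/8]  R=[-3/2,-1,0]  => -25/16
v_7 [RRBRBBR]  L=[-2,-7/4,-13/8]  R=[-25/16,-3/2,-1,0]  => -51/32
v_8 [RRBRBBRR]  L=[-2,-7/4,-13/8]  R=[-51/32,-25/16,-3/2,-1,0]  => -103/64
v_9 [RRBRBBRRB]  L=[-2,-7/4,-13/8,-103/64]  R=[-51/32,-25/16,-3/2,-1,0]  => -205/128
v_10 [RRBRBBRRBB]  L=[-2,-7/4,-13/8,-103/64,-205/128]  R=[-51/32,-25/16,-3/2,-1,0]  => -409/256
v_11 [RRBRBBRRBBR]  L=[-2,-7/4,-13/8,-103/64,-205/128]  R=[-409/256,-51/32,-25/16,-3/2,-1,0]  => -819/512
v_12 [RRBRBBRRBBRB]  L=[-2,-7/4,-13/8,-103/64,-205/128,-819/512]  R=[-409/256,-51/32,-25/16,-3/2,-1,0]  => -1637/1024

-1637/1024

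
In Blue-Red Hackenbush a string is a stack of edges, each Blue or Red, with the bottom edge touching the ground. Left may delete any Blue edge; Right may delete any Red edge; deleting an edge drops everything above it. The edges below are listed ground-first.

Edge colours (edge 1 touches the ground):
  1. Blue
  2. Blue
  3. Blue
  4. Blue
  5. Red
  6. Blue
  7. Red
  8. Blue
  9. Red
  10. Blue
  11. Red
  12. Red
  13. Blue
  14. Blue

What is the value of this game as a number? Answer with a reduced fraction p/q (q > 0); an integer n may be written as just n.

1 of 14 · B · max L 0 · min R +∞ -> 1
2 of 14 · BB · max L 1 · min R +∞ -> 2
3 of 14 · BBB · max L 2 · min R +∞ -> 3
4 of 14 · BBBB · max L 3 · min R +∞ -> 4
5 of 14 · BBBBR · max L 3 · min R 4 -> 7/2
6 of 14 · BBBBRB · max L 7/2 · min R 4 -> 15/4
7 of 14 · BBBBRBR · max L 7/2 · min R 15/4 -> 29/8
8 of 14 · BBBBRBRB · max L 29/8 · min R 15/4 -> 59/16
9 of 14 · BBBBRBRBR · max L 29/8 · min R 59/16 -> 117/32
10 of 14 · BBBBRBRBRB · max L 117/32 · min R 59/16 -> 235/64
11 of 14 · BBBBRBRBRBR · max L 117/32 · min R 235/64 -> 469/128
12 of 14 · BBBBRBRBRBRR · max L 117/32 · min R 469/128 -> 937/256
13 of 14 · BBBBRBRBRBRRB · max L 937/256 · min R 469/128 -> 1875/512
14 of 14 · BBBBRBRBRBRRBB · max L 1875/512 · min R 469/128 -> 3751/1024

3751/1024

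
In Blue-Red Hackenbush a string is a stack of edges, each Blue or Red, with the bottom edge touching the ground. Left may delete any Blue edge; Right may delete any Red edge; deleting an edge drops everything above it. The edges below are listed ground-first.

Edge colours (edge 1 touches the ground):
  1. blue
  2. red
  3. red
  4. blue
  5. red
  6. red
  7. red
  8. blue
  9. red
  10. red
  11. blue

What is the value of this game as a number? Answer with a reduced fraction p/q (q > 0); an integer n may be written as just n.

Prefix values for blue red red blue red red red blue red red blue via {L|R} + simplicity:
b: Left { 0 }, Right { (no moves) } — simplest 1
br: Left { 0 }, Right { 1 } — simplest 1/2
brr: Left { 0 }, Right { 1/2; 1 } — simplest 1/4
brrb: Left { 0; 1/4 }, Right { 1/2; 1 } — simplest 3/8
brrbr: Left { 0; 1/4 }, Right { 3/8; 1/2; 1 } — simplest 5/16
brrbrr: Left { 0; 1/4 }, Right { 5/16; 3/8; 1/2; 1 } — simplest 9/32
brrbrrr: Left { 0; 1/4 }, Right { 9/32; 5/16; 3/8; 1/2; 1 } — simplest 17/64
brrbrrrb: Left { 0; 1/4; 17/64 }, Right { 9/32; 5/16; 3/8; 1/2; 1 } — simplest 35/128
brrbrrrbr: Left { 0; 1/4; 17/64 }, Right { 35/128; 9/32; 5/16; 3/8; 1/2; 1 } — simplest 69/256
brrbrrrbrr: Left { 0; 1/4; 17/64 }, Right { 69/256; 35/128; 9/32; 5/16; 3/8; 1/2; 1 } — simplest 137/512
brrbrrrbrrb: Left { 0; 1/4; 17/64; 137/512 }, Right { 69/256; 35/128; 9/32; 5/16; 3/8; 1/2; 1 } — simplest 275/1024

275/1024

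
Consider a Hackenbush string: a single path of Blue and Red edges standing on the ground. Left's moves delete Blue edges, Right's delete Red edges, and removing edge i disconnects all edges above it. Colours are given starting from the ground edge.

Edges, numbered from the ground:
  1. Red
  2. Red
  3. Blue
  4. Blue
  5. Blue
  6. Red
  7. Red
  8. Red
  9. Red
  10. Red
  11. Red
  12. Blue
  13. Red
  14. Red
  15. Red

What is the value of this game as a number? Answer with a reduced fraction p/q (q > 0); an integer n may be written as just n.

R: Left { — }, Right { 0 } — simplest -1
RR: Left { — }, Right { -1; 0 } — simplest -2
RRB: Left { -2 }, Right { -1; 0 } — simplest -3/2
RRBB: Left { -2; -3/2 }, Right { -1; 0 } — simplest -5/4
RRBBB: Left { -2; -3/2; -5/4 }, Right { -1; 0 } — simplest -9/8
RRBBBR: Left { -2; -3/2; -5/4 }, Right { -9/8; -1; 0 } — simplest -19/16
RRBBBRR: Left { -2; -3/2; -5/4 }, Right { -19/16; -9/8; -1; 0 } — simplest -39/32
RRBBBRRR: Left { -2; -3/2; -5/4 }, Right { -39/32; -19/16; -9/8; -1; 0 } — simplest -79/64
RRBBBRRRR: Left { -2; -3/2; -5/4 }, Right { -79/64; -39/32; -19/16; -9/8; -1; 0 } — simplest -159/128
RRBBBRRRRR: Left { -2; -3/2; -5/4 }, Right { -159/128; -79/64; -39/32; -19/16; -9/8; -1; 0 } — simplest -319/256
RRBBBRRRRRR: Left { -2; -3/2; -5/4 }, Right { -319/256; -159/128; -79/64; -39/32; -19/16; -9/8; -1; 0 } — simplest -639/512
RRBBBRRRRRRB: Left { -2; -3/2; -5/4; -639/512 }, Right { -319/256; -159/128; -79/64; -39/32; -19/16; -9/8; -1; 0 } — simplest -1277/1024
RRBBBRRRRRRBR: Left { -2; -3/2; -5/4; -639/512 }, Right { -1277/1024; -319/256; -159/128; -79/64; -39/32; -19/16; -9/8; -1; 0 } — simplest -2555/2048
RRBBBRRRRRRBRR: Left { -2; -3/2; -5/4; -639/512 }, Right { -2555/2048; -1277/1024; -319/256; -159/128; -79/64; -39/32; -19/16; -9/8; -1; 0 } — simplest -5111/4096
RRBBBRRRRRRBRRR: Left { -2; -3/2; -5/4; -639/512 }, Right { -5111/4096; -2555/2048; -1277/1024; -319/256; -159/128; -79/64; -39/32; -19/16; -9/8; -1; 0 } — simplest -10223/8192

-10223/8192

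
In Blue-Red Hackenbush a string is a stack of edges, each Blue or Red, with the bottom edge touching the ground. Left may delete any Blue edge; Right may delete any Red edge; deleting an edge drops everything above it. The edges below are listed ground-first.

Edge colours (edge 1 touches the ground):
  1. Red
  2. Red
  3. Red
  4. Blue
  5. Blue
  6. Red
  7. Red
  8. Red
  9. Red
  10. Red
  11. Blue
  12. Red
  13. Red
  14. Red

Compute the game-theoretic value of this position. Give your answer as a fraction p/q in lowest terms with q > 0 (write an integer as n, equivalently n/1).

Build G(s[:k]) for k = 1..14, string s = Red Red Red Blue Blue Red Red Red Red Red Blue Red Red Red.
1 of 14 · R · max L −∞ · min R 0 -> -1
2 of 14 · RR · max L −∞ · min R -1 -> -2
3 of 14 · RRR · max L −∞ · min R -2 -> -3
4 of 14 · RRRB · max L -3 · min R -2 -> -5/2
5 of 14 · RRRBB · max L -5/2 · min R -2 -> -9/4
6 of 14 · RRRBBR · max L -5/2 · min R -9/4 -> -19/8
7 of 14 · RRRBBRR · max L -5/2 · min R -19/8 -> -39/16
8 of 14 · RRRBBRRR · max L -5/2 · min R -39/16 -> -79/32
9 of 14 · RRRBBRRRR · max L -5/2 · min R -79/32 -> -159/64
10 of 14 · RRRBBRRRRR · max L -5/2 · min R -159/64 -> -319/128
11 of 14 · RRRBBRRRRRB · max L -319/128 · min R -159/64 -> -637/256
12 of 14 · RRRBBRRRRRBR · max L -319/128 · min R -637/256 -> -1275/512
13 of 14 · RRRBBRRRRRBRR · max L -319/128 · min R -1275/512 -> -2551/1024
14 of 14 · RRRBBRRRRRBRRR · max L -319/128 · min R -2551/1024 -> -5103/2048

-5103/2048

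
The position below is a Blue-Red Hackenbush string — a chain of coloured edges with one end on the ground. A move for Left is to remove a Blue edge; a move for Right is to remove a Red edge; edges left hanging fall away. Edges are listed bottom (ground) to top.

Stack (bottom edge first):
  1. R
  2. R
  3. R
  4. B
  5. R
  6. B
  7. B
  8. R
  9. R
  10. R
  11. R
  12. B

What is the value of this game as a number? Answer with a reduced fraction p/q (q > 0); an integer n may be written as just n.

-1341/512

Recurse on prefixes of the 12-edge string R R R B R B B R R R R B:
1 of 12 · R · max L −∞ · min R 0 so -1
2 of 12 · RR · max L −∞ · min R -1 so -2
3 of 12 · RRR · max L −∞ · min R -2 so -3
4 of 12 · RRRB · max L -3 · min R -2 so -5/2
5 of 12 · RRRBR · max L -3 · min R -5/2 so -11/4
6 of 12 · RRRBRB · max L -11/4 · min R -5/2 so -21/8
7 of 12 · RRRBRBB · max L -21/8 · min R -5/2 so -41/16
8 of 12 · RRRBRBBR · max L -21/8 · min R -41/16 so -83/32
9 of 12 · RRRBRBBRR · max L -21/8 · min R -83/32 so -167/64
10 of 12 · RRRBRBBRRR · max L -21/8 · min R -167/64 so -335/128
11 of 12 · RRRBRBBRRRR · max L -21/8 · min R -335/128 so -671/256
12 of 12 · RRRBRBBRRRRB · max L -671/256 · min R -335/128 so -1341/512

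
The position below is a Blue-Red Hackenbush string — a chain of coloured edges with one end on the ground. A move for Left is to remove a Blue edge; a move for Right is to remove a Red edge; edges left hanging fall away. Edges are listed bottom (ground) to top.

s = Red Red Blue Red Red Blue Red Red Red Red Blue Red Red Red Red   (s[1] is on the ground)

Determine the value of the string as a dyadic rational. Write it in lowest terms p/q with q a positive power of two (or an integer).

-15327/8192

R: Left { — }, Right { 0 } → simplest -1
RR: Left { — }, Right { -1 0 } → simplest -2
RRB: Left { -2 }, Right { -1 0 } → simplest -3/2
RRBR: Left { -2 }, Right { -3/2 -1 0 } → simplest -7/4
RRBRR: Left { -2 }, Right { -7/4 -3/2 -1 0 } → simplest -15/8
RRBRRB: Left { -2 -15/8 }, Right { -7/4 -3/2 -1 0 } → simplest -29/16
RRBRRBR: Left { -2 -15/8 }, Right { -29/16 -7/4 -3/2 -1 0 } → simplest -59/32
RRBRRBRR: Left { -2 -15/8 }, Right { -59/32 -29/16 -7/4 -3/2 -1 0 } → simplest -119/64
RRBRRBRRR: Left { -2 -15/8 }, Right { -119/64 -59/32 -29/16 -7/4 -3/2 -1 0 } → simplest -239/128
RRBRRBRRRR: Left { -2 -15/8 }, Right { -239/128 -119/64 -59/32 -29/16 -7/4 -3/2 -1 0 } → simplest -479/256
RRBRRBRRRRB: Left { -2 -15/8 -479/256 }, Right { -239/128 -119/64 -59/32 -29/16 -7/4 -3/2 -1 0 } → simplest -957/512
RRBRRBRRRRBR: Left { -2 -15/8 -479/256 }, Right { -957/512 -239/128 -119/64 -59/32 -29/16 -7/4 -3/2 -1 0 } → simplest -1915/1024
RRBRRBRRRRBRR: Left { -2 -15/8 -479/256 }, Right { -1915/1024 -957/512 -239/128 -119/64 -59/32 -29/16 -7/4 -3/2 -1 0 } → simplest -3831/2048
RRBRRBRRRRBRRR: Left { -2 -15/8 -479/256 }, Right { -3831/2048 -1915/1024 -957/512 -239/128 -119/64 -59/32 -29/16 -7/4 -3/2 -1 0 } → simplest -7663/4096
RRBRRBRRRRBRRRR: Left { -2 -15/8 -479/256 }, Right { -7663/4096 -3831/2048 -1915/1024 -957/512 -239/128 -119/64 -59/32 -29/16 -7/4 -3/2 -1 0 } → simplest -15327/8192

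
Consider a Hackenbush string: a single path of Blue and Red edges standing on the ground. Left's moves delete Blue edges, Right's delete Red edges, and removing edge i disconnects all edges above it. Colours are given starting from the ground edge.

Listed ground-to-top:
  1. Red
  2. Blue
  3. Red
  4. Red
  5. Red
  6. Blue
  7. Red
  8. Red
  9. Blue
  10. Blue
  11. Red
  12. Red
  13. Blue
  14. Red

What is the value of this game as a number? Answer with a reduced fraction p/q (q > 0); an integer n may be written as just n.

R: Left { ∅ }, Right { 0 } -> simplest -1
RB: Left { -1 }, Right { 0 } -> simplest -1/2
RBR: Left { -1 }, Right { -1/2,0 } -> simplest -3/4
RBRR: Left { -1 }, Right { -3/4,-1/2,0 } -> simplest -7/8
RBRRR: Left { -1 }, Right { -7/8,-3/4,-1/2,0 } -> simplest -15/16
RBRRRB: Left { -1,-15/16 }, Right { -7/8,-3/4,-1/2,0 } -> simplest -29/32
RBRRRBR: Left { -1,-15/16 }, Right { -29/32,-7/8,-3/4,-1/2,0 } -> simplest -59/64
RBRRRBRR: Left { -1,-15/16 }, Right { -59/64,-29/32,-7/8,-3/4,-1/2,0 } -> simplest -119/128
RBRRRBRRB: Left { -1,-15/16,-119/128 }, Right { -59/64,-29/32,-7/8,-3/4,-1/2,0 } -> simplest -237/256
RBRRRBRRBB: Left { -1,-15/16,-119/128,-237/256 }, Right { -59/64,-29/32,-7/8,-3/4,-1/2,0 } -> simplest -473/512
RBRRRBRRBBR: Left { -1,-15/16,-119/128,-237/256 }, Right { -473/512,-59/64,-29/32,-7/8,-3/4,-1/2,0 } -> simplest -947/1024
RBRRRBRRBBRR: Left { -1,-15/16,-119/128,-237/256 }, Right { -947/1024,-473/512,-59/64,-29/32,-7/8,-3/4,-1/2,0 } -> simplest -1895/2048
RBRRRBRRBBRRB: Left { -1,-15/16,-119/128,-237/256,-1895/2048 }, Right { -947/1024,-473/512,-59/64,-29/32,-7/8,-3/4,-1/2,0 } -> simplest -3789/4096
RBRRRBRRBBRRBR: Left { -1,-15/16,-119/128,-237/256,-1895/2048 }, Right { -3789/4096,-947/1024,-473/512,-59/64,-29/32,-7/8,-3/4,-1/2,0 } -> simplest -7579/8192

-7579/8192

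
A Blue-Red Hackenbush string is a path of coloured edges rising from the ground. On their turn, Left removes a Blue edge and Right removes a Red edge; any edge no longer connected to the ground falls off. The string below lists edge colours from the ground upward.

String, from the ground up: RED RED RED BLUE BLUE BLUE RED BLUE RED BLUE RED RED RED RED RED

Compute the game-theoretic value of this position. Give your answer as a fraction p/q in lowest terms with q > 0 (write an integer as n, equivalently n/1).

-8895/4096

G(R) = { — | 0 } so -1
G(RR) = { — | -1,0 } so -2
G(RRR) = { — | -2,-1,0 } so -3
G(RRRB) = { -3 | -2,-1,0 } so -5/2
G(RRRBB) = { -3,-5/2 | -2,-1,0 } so -9/4
G(RRRBBB) = { -3,-5/2,-9/4 | -2,-1,0 } so -17/8
G(RRRBBBR) = { -3,-5/2,-9/4 | -17/8,-2,-1,0 } so -35/16
G(RRRBBBRB) = { -3,-5/2,-9/4,-35/16 | -17/8,-2,-1,0 } so -69/32
G(RRRBBBRBR) = { -3,-5/2,-9/4,-35/16 | -69/32,-17/8,-2,-1,0 } so -139/64
G(RRRBBBRBRB) = { -3,-5/2,-9/4,-35/16,-139/64 | -69/32,-17/8,-2,-1,0 } so -277/128
G(RRRBBBRBRBR) = { -3,-5/2,-9/4,-35/16,-139/64 | -277/128,-69/32,-17/8,-2,-1,0 } so -555/256
G(RRRBBBRBRBRR) = { -3,-5/2,-9/4,-35/16,-139/64 | -555/256,-277/128,-69/32,-17/8,-2,-1,0 } so -1111/512
G(RRRBBBRBRBRRR) = { -3,-5/2,-9/4,-35/16,-139/64 | -1111/512,-555/256,-277/128,-69/32,-17/8,-2,-1,0 } so -2223/1024
G(RRRBBBRBRBRRRR) = { -3,-5/2,-9/4,-35/16,-139/64 | -2223/1024,-1111/512,-555/256,-277/128,-69/32,-17/8,-2,-1,0 } so -4447/2048
G(RRRBBBRBRBRRRRR) = { -3,-5/2,-9/4,-35/16,-139/64 | -4447/2048,-2223/1024,-1111/512,-555/256,-277/128,-69/32,-17/8,-2,-1,0 } so -8895/4096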